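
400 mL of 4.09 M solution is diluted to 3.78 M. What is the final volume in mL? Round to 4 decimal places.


Dilution: M1*V1 = M2*V2, solve for V2.
V2 = M1*V1 / M2
V2 = 4.09 * 400 / 3.78
V2 = 1636.0 / 3.78
V2 = 432.8042328 mL, rounded to 4 dp:

432.8042 mL


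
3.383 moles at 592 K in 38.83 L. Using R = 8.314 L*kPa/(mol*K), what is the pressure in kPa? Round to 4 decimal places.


PV = nRT, solve for P = nRT / V.
nRT = 3.383 * 8.314 * 592 = 16650.7471
P = 16650.7471 / 38.83
P = 428.81141128 kPa, rounded to 4 dp:

428.8114 kPa


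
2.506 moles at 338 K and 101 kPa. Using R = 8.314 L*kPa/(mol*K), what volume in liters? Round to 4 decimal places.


PV = nRT, solve for V = nRT / P.
nRT = 2.506 * 8.314 * 338 = 7042.1908
V = 7042.1908 / 101
V = 69.72466139 L, rounded to 4 dp:

69.7247 L


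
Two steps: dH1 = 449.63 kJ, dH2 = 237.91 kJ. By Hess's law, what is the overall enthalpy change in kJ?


Hess's law: enthalpy is a state function, so add the step enthalpies.
dH_total = dH1 + dH2 = 449.63 + (237.91)
dH_total = 687.54 kJ:

687.54 kJ


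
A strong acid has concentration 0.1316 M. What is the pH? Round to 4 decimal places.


A strong acid dissociates completely, so [H+] equals the given concentration.
pH = -log10([H+]) = -log10(0.1316)
pH = 0.88074411, rounded to 4 dp:

0.8807


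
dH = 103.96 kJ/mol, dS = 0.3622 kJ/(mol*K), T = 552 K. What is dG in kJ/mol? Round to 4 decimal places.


Gibbs: dG = dH - T*dS (consistent units, dS already in kJ/(mol*K)).
T*dS = 552 * 0.3622 = 199.9344
dG = 103.96 - (199.9344)
dG = -95.9744 kJ/mol, rounded to 4 dp:

-95.9744 kJ/mol


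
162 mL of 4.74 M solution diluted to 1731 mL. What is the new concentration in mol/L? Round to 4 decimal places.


Dilution: M1*V1 = M2*V2, solve for M2.
M2 = M1*V1 / V2
M2 = 4.74 * 162 / 1731
M2 = 767.88 / 1731
M2 = 0.44360485 mol/L, rounded to 4 dp:

0.4436 mol/L


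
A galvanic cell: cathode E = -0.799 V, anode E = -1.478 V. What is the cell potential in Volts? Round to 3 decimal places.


Standard cell potential: E_cell = E_cathode - E_anode.
E_cell = -0.799 - (-1.478)
E_cell = 0.679 V, rounded to 3 dp:

0.679 V


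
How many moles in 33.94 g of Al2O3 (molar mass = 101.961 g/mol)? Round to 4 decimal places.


n = mass / M
n = 33.94 / 101.961
n = 0.33287237 mol, rounded to 4 dp:

0.3329 mol


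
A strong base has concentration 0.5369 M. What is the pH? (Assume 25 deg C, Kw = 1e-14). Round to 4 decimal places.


A strong base dissociates completely, so [OH-] equals the given concentration.
pOH = -log10([OH-]) = -log10(0.5369) = 0.270107
pH = 14 - pOH = 14 - 0.270107
pH = 13.729893, rounded to 4 dp:

13.7299


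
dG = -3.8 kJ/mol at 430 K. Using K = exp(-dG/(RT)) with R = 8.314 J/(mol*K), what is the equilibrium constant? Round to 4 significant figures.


dG is in kJ/mol; multiply by 1000 to match R in J/(mol*K).
RT = 8.314 * 430 = 3575.02 J/mol
exponent = -dG*1000 / (RT) = -(-3.8*1000) / 3575.02 = 1.06293112
K = exp(1.06293112)
K = 2.8948437, rounded to 4 significant figures:

2.895


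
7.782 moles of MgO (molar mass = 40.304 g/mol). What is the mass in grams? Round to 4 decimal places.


mass = n * M
mass = 7.782 * 40.304
mass = 313.645728 g, rounded to 4 dp:

313.6457 g


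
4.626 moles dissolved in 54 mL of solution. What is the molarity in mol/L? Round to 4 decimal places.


Convert volume to liters: V_L = V_mL / 1000.
V_L = 54 / 1000 = 0.054 L
M = n / V_L = 4.626 / 0.054
M = 85.66666667 mol/L, rounded to 4 dp:

85.6667 mol/L


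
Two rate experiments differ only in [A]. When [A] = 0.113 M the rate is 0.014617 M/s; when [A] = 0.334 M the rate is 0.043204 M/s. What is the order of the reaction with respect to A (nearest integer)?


Rate is proportional to [A]^n, so rate2/rate1 = ([A]2/[A]1)^n. Take logs to solve for n.
rate2/rate1 = 0.043204 / 0.014617 = 2.9557
[A]2/[A]1 = 0.334 / 0.113 = 2.9558
n = ln(2.9557) / ln(2.9558) = 1.0
Nearest integer order:

1


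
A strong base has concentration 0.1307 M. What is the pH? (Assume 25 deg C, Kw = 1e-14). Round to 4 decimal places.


A strong base dissociates completely, so [OH-] equals the given concentration.
pOH = -log10([OH-]) = -log10(0.1307) = 0.883724
pH = 14 - pOH = 14 - 0.883724
pH = 13.116276, rounded to 4 dp:

13.1163


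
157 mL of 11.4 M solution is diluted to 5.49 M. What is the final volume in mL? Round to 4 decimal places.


Dilution: M1*V1 = M2*V2, solve for V2.
V2 = M1*V1 / M2
V2 = 11.4 * 157 / 5.49
V2 = 1789.8 / 5.49
V2 = 326.01092896 mL, rounded to 4 dp:

326.0109 mL


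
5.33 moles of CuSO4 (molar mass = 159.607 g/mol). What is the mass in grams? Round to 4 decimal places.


mass = n * M
mass = 5.33 * 159.607
mass = 850.70531 g, rounded to 4 dp:

850.7053 g


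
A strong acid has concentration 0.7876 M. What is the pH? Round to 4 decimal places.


A strong acid dissociates completely, so [H+] equals the given concentration.
pH = -log10([H+]) = -log10(0.7876)
pH = 0.10369429, rounded to 4 dp:

0.1037


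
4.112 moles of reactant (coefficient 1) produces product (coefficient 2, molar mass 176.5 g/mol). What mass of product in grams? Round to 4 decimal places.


Use the coefficient ratio to convert reactant moles to product moles, then multiply by the product's molar mass.
moles_P = moles_R * (coeff_P / coeff_R) = 4.112 * (2/1) = 8.224
mass_P = moles_P * M_P = 8.224 * 176.5
mass_P = 1451.536 g, rounded to 4 dp:

1451.5360 g


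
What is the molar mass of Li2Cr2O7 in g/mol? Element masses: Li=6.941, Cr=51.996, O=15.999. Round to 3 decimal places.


M = sum(count * atomic_mass) over atoms.
M = 2*6.941 + 2*51.996 + 7*15.999
M = 13.882 + 103.992 + 111.993
M = 229.867 g/mol, rounded to 3 dp:

229.867 g/mol


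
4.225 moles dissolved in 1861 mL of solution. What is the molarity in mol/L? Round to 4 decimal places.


Convert volume to liters: V_L = V_mL / 1000.
V_L = 1861 / 1000 = 1.861 L
M = n / V_L = 4.225 / 1.861
M = 2.27028479 mol/L, rounded to 4 dp:

2.2703 mol/L


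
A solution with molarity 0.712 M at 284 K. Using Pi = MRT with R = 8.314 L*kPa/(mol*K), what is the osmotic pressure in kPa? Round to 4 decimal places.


Osmotic pressure (van't Hoff): Pi = M*R*T.
RT = 8.314 * 284 = 2361.176
Pi = 0.712 * 2361.176
Pi = 1681.157312 kPa, rounded to 4 dp:

1681.1573 kPa


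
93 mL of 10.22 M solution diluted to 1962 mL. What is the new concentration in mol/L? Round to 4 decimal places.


Dilution: M1*V1 = M2*V2, solve for M2.
M2 = M1*V1 / V2
M2 = 10.22 * 93 / 1962
M2 = 950.46 / 1962
M2 = 0.48443425 mol/L, rounded to 4 dp:

0.4844 mol/L


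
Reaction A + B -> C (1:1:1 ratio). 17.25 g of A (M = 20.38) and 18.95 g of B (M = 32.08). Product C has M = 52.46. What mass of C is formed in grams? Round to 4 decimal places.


Find moles of each reactant; the smaller value is the limiting reagent in a 1:1:1 reaction, so moles_C equals moles of the limiter.
n_A = mass_A / M_A = 17.25 / 20.38 = 0.846418 mol
n_B = mass_B / M_B = 18.95 / 32.08 = 0.590711 mol
Limiting reagent: B (smaller), n_limiting = 0.590711 mol
mass_C = n_limiting * M_C = 0.590711 * 52.46
mass_C = 30.98869906 g, rounded to 4 dp:

30.9887 g


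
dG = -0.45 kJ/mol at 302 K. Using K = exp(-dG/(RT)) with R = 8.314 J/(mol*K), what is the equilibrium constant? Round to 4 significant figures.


dG is in kJ/mol; multiply by 1000 to match R in J/(mol*K).
RT = 8.314 * 302 = 2510.828 J/mol
exponent = -dG*1000 / (RT) = -(-0.45*1000) / 2510.828 = 0.17922375
K = exp(0.17922375)
K = 1.1962884, rounded to 4 significant figures:

1.196


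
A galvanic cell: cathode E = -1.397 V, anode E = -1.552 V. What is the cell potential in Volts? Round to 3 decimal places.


Standard cell potential: E_cell = E_cathode - E_anode.
E_cell = -1.397 - (-1.552)
E_cell = 0.155 V, rounded to 3 dp:

0.155 V


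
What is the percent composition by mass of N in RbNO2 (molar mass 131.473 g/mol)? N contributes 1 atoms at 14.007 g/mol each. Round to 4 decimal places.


pct = 100 * (n_elem * M_elem) / M_total
mass_contribution = 1 * 14.007 = 14.007 g/mol
pct = 100 * 14.007 / 131.473
pct = 10.65389852 %, rounded to 4 dp:

10.6539 %


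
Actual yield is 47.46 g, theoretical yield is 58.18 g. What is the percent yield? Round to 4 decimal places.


% yield = 100 * actual / theoretical
% yield = 100 * 47.46 / 58.18
% yield = 81.5744242 %, rounded to 4 dp:

81.5744 %


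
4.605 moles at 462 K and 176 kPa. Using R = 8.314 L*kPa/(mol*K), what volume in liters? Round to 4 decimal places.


PV = nRT, solve for V = nRT / P.
nRT = 4.605 * 8.314 * 462 = 17688.1181
V = 17688.1181 / 176
V = 100.50067102 L, rounded to 4 dp:

100.5007 L


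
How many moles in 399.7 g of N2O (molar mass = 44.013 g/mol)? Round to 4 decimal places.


n = mass / M
n = 399.7 / 44.013
n = 9.08140777 mol, rounded to 4 dp:

9.0814 mol


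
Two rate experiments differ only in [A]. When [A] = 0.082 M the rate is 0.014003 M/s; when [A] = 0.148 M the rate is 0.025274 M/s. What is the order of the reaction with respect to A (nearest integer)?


Rate is proportional to [A]^n, so rate2/rate1 = ([A]2/[A]1)^n. Take logs to solve for n.
rate2/rate1 = 0.025274 / 0.014003 = 1.8049
[A]2/[A]1 = 0.148 / 0.082 = 1.8049
n = ln(1.8049) / ln(1.8049) = 1.0
Nearest integer order:

1


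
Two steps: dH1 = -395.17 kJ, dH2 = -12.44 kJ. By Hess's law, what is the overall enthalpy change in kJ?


Hess's law: enthalpy is a state function, so add the step enthalpies.
dH_total = dH1 + dH2 = -395.17 + (-12.44)
dH_total = -407.61 kJ:

-407.61 kJ


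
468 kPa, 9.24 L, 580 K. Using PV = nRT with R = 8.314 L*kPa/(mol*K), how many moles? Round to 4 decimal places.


PV = nRT, solve for n = PV / (RT).
PV = 468 * 9.24 = 4324.32
RT = 8.314 * 580 = 4822.12
n = 4324.32 / 4822.12
n = 0.8967674 mol, rounded to 4 dp:

0.8968 mol


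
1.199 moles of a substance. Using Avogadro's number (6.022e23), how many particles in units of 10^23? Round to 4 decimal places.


N = n * NA, then divide by 1e23 for the requested units.
N / 1e23 = n * 6.022
N / 1e23 = 1.199 * 6.022
N / 1e23 = 7.220378, rounded to 4 dp:

7.2204


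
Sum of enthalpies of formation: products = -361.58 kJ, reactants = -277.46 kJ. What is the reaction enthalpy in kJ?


dH_rxn = sum(dH_f products) - sum(dH_f reactants)
dH_rxn = -361.58 - (-277.46)
dH_rxn = -84.12 kJ:

-84.12 kJ


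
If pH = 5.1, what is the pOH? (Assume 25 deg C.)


At 25 deg C, pH + pOH = 14.
pOH = 14 - pH = 14 - 5.1
pOH = 8.9:

8.90


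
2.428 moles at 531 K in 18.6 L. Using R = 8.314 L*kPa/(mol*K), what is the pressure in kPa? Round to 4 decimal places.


PV = nRT, solve for P = nRT / V.
nRT = 2.428 * 8.314 * 531 = 10718.9742
P = 10718.9742 / 18.6
P = 576.28893548 kPa, rounded to 4 dp:

576.2889 kPa


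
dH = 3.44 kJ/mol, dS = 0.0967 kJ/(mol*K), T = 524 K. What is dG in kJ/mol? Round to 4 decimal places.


Gibbs: dG = dH - T*dS (consistent units, dS already in kJ/(mol*K)).
T*dS = 524 * 0.0967 = 50.6708
dG = 3.44 - (50.6708)
dG = -47.2308 kJ/mol, rounded to 4 dp:

-47.2308 kJ/mol


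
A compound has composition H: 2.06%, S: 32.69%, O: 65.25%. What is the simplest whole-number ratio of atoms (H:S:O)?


Assume 100 g of compound, divide each mass% by atomic mass to get moles, then normalize by the smallest to get a raw atom ratio.
Moles per 100 g: H: 2.06/1.008 = 2.0437, S: 32.69/32.065 = 1.0195, O: 65.25/15.999 = 4.0784
Raw ratio (divide by min = 1.0195): H: 2.005, S: 1.0, O: 4.0
Multiply by 1 to clear fractions: H: 2.005 ~= 2, S: 1.0 ~= 1, O: 4.0 ~= 4
Reduce by GCD to get the simplest whole-number ratio:

2:1:4


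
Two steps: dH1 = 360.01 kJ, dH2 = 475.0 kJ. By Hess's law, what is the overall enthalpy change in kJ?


Hess's law: enthalpy is a state function, so add the step enthalpies.
dH_total = dH1 + dH2 = 360.01 + (475.0)
dH_total = 835.01 kJ:

835.01 kJ


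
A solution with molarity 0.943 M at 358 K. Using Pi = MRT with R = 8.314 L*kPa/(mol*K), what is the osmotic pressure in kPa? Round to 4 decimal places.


Osmotic pressure (van't Hoff): Pi = M*R*T.
RT = 8.314 * 358 = 2976.412
Pi = 0.943 * 2976.412
Pi = 2806.756516 kPa, rounded to 4 dp:

2806.7565 kPa


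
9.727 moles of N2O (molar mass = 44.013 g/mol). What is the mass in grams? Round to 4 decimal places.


mass = n * M
mass = 9.727 * 44.013
mass = 428.114451 g, rounded to 4 dp:

428.1145 g


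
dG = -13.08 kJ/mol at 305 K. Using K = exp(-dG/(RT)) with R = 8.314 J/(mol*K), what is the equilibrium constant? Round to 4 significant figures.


dG is in kJ/mol; multiply by 1000 to match R in J/(mol*K).
RT = 8.314 * 305 = 2535.77 J/mol
exponent = -dG*1000 / (RT) = -(-13.08*1000) / 2535.77 = 5.15819652
K = exp(5.15819652)
K = 173.85064, rounded to 4 significant figures:

173.9


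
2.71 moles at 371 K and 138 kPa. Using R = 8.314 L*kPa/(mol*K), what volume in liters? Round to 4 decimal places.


PV = nRT, solve for V = nRT / P.
nRT = 2.71 * 8.314 * 371 = 8358.9787
V = 8358.9787 / 138
V = 60.57230942 L, rounded to 4 dp:

60.5723 L


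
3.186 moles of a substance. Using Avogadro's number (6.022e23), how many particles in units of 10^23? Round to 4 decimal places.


N = n * NA, then divide by 1e23 for the requested units.
N / 1e23 = n * 6.022
N / 1e23 = 3.186 * 6.022
N / 1e23 = 19.186092, rounded to 4 dp:

19.1861


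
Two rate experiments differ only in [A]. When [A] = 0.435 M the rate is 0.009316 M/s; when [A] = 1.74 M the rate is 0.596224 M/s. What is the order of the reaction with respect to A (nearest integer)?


Rate is proportional to [A]^n, so rate2/rate1 = ([A]2/[A]1)^n. Take logs to solve for n.
rate2/rate1 = 0.596224 / 0.009316 = 64.0
[A]2/[A]1 = 1.74 / 0.435 = 4.0
n = ln(64.0) / ln(4.0) = 3.0
Nearest integer order:

3


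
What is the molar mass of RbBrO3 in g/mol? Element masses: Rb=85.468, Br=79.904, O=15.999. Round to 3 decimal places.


M = sum(count * atomic_mass) over atoms.
M = 1*85.468 + 1*79.904 + 3*15.999
M = 85.468 + 79.904 + 47.997
M = 213.369 g/mol, rounded to 3 dp:

213.369 g/mol


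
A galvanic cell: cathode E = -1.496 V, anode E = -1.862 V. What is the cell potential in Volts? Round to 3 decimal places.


Standard cell potential: E_cell = E_cathode - E_anode.
E_cell = -1.496 - (-1.862)
E_cell = 0.366 V, rounded to 3 dp:

0.366 V


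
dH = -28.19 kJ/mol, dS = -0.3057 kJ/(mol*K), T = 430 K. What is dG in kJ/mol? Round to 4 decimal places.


Gibbs: dG = dH - T*dS (consistent units, dS already in kJ/(mol*K)).
T*dS = 430 * -0.3057 = -131.451
dG = -28.19 - (-131.451)
dG = 103.261 kJ/mol, rounded to 4 dp:

103.2610 kJ/mol


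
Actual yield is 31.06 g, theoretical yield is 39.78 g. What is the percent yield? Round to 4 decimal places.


% yield = 100 * actual / theoretical
% yield = 100 * 31.06 / 39.78
% yield = 78.0794369 %, rounded to 4 dp:

78.0794 %


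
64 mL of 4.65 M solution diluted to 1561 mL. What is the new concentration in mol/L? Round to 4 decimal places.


Dilution: M1*V1 = M2*V2, solve for M2.
M2 = M1*V1 / V2
M2 = 4.65 * 64 / 1561
M2 = 297.6 / 1561
M2 = 0.19064702 mol/L, rounded to 4 dp:

0.1906 mol/L


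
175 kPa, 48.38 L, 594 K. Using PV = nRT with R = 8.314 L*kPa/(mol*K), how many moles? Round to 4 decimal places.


PV = nRT, solve for n = PV / (RT).
PV = 175 * 48.38 = 8466.5
RT = 8.314 * 594 = 4938.516
n = 8466.5 / 4938.516
n = 1.71438141 mol, rounded to 4 dp:

1.7144 mol


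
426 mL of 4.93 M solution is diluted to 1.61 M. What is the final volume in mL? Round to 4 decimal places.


Dilution: M1*V1 = M2*V2, solve for V2.
V2 = M1*V1 / M2
V2 = 4.93 * 426 / 1.61
V2 = 2100.18 / 1.61
V2 = 1304.45962733 mL, rounded to 4 dp:

1304.4596 mL


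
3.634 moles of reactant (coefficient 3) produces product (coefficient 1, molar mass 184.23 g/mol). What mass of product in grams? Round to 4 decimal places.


Use the coefficient ratio to convert reactant moles to product moles, then multiply by the product's molar mass.
moles_P = moles_R * (coeff_P / coeff_R) = 3.634 * (1/3) = 1.211333
mass_P = moles_P * M_P = 1.211333 * 184.23
mass_P = 223.16387859 g, rounded to 4 dp:

223.1639 g


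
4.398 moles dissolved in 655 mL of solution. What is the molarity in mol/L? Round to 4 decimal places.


Convert volume to liters: V_L = V_mL / 1000.
V_L = 655 / 1000 = 0.655 L
M = n / V_L = 4.398 / 0.655
M = 6.71450382 mol/L, rounded to 4 dp:

6.7145 mol/L


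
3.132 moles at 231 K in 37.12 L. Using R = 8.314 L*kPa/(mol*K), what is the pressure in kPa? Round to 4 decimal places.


PV = nRT, solve for P = nRT / V.
nRT = 3.132 * 8.314 * 231 = 6015.1125
P = 6015.1125 / 37.12
P = 162.04505657 kPa, rounded to 4 dp:

162.0451 kPa


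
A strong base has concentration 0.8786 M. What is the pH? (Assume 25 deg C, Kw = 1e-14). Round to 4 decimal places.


A strong base dissociates completely, so [OH-] equals the given concentration.
pOH = -log10([OH-]) = -log10(0.8786) = 0.056209
pH = 14 - pOH = 14 - 0.056209
pH = 13.943791, rounded to 4 dp:

13.9438


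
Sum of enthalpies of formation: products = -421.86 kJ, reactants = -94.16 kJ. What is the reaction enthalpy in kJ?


dH_rxn = sum(dH_f products) - sum(dH_f reactants)
dH_rxn = -421.86 - (-94.16)
dH_rxn = -327.7 kJ:

-327.70 kJ


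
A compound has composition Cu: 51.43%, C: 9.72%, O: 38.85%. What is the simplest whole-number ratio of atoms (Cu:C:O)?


Assume 100 g of compound, divide each mass% by atomic mass to get moles, then normalize by the smallest to get a raw atom ratio.
Moles per 100 g: Cu: 51.43/63.546 = 0.8093, C: 9.72/12.011 = 0.8093, O: 38.85/15.999 = 2.4283
Raw ratio (divide by min = 0.8093): Cu: 1.0, C: 1.0, O: 3.001
Multiply by 1 to clear fractions: Cu: 1.0 ~= 1, C: 1.0 ~= 1, O: 3.001 ~= 3
Reduce by GCD to get the simplest whole-number ratio:

1:1:3


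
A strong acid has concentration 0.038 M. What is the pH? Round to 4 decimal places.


A strong acid dissociates completely, so [H+] equals the given concentration.
pH = -log10([H+]) = -log10(0.038)
pH = 1.4202164, rounded to 4 dp:

1.4202


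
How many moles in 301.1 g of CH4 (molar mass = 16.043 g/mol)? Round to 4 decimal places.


n = mass / M
n = 301.1 / 16.043
n = 18.76831017 mol, rounded to 4 dp:

18.7683 mol


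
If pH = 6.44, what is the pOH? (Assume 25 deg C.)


At 25 deg C, pH + pOH = 14.
pOH = 14 - pH = 14 - 6.44
pOH = 7.56:

7.56


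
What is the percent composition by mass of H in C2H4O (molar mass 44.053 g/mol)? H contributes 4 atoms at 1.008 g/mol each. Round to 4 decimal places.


pct = 100 * (n_elem * M_elem) / M_total
mass_contribution = 4 * 1.008 = 4.032 g/mol
pct = 100 * 4.032 / 44.053
pct = 9.15261163 %, rounded to 4 dp:

9.1526 %


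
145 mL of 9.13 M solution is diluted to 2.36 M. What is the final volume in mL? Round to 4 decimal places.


Dilution: M1*V1 = M2*V2, solve for V2.
V2 = M1*V1 / M2
V2 = 9.13 * 145 / 2.36
V2 = 1323.85 / 2.36
V2 = 560.95338983 mL, rounded to 4 dp:

560.9534 mL


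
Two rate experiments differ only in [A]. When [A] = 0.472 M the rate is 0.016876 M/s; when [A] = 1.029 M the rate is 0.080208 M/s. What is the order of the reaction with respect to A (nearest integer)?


Rate is proportional to [A]^n, so rate2/rate1 = ([A]2/[A]1)^n. Take logs to solve for n.
rate2/rate1 = 0.080208 / 0.016876 = 4.7528
[A]2/[A]1 = 1.029 / 0.472 = 2.1801
n = ln(4.7528) / ln(2.1801) = 2.0
Nearest integer order:

2


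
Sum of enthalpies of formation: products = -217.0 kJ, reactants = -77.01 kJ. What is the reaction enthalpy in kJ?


dH_rxn = sum(dH_f products) - sum(dH_f reactants)
dH_rxn = -217.0 - (-77.01)
dH_rxn = -139.99 kJ:

-139.99 kJ


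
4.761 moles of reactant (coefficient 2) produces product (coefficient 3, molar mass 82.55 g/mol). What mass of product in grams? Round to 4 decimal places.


Use the coefficient ratio to convert reactant moles to product moles, then multiply by the product's molar mass.
moles_P = moles_R * (coeff_P / coeff_R) = 4.761 * (3/2) = 7.1415
mass_P = moles_P * M_P = 7.1415 * 82.55
mass_P = 589.530825 g, rounded to 4 dp:

589.5308 g


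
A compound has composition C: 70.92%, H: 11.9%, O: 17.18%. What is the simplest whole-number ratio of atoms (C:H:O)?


Assume 100 g of compound, divide each mass% by atomic mass to get moles, then normalize by the smallest to get a raw atom ratio.
Moles per 100 g: C: 70.92/12.011 = 5.9046, H: 11.9/1.008 = 11.8056, O: 17.18/15.999 = 1.0738
Raw ratio (divide by min = 1.0738): C: 5.499, H: 10.994, O: 1.0
Multiply by 2 to clear fractions: C: 10.997 ~= 11, H: 21.988 ~= 22, O: 2.0 ~= 2
Reduce by GCD to get the simplest whole-number ratio:

11:22:2


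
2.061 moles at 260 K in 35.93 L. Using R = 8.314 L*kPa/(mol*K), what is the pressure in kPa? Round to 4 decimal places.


PV = nRT, solve for P = nRT / V.
nRT = 2.061 * 8.314 * 260 = 4455.14
P = 4455.14 / 35.93
P = 123.99499026 kPa, rounded to 4 dp:

123.9950 kPa


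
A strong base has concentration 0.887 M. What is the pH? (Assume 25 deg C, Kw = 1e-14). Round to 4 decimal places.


A strong base dissociates completely, so [OH-] equals the given concentration.
pOH = -log10([OH-]) = -log10(0.887) = 0.052076
pH = 14 - pOH = 14 - 0.052076
pH = 13.947924, rounded to 4 dp:

13.9479


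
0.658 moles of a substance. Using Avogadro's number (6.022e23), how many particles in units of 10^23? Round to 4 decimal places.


N = n * NA, then divide by 1e23 for the requested units.
N / 1e23 = n * 6.022
N / 1e23 = 0.658 * 6.022
N / 1e23 = 3.962476, rounded to 4 dp:

3.9625


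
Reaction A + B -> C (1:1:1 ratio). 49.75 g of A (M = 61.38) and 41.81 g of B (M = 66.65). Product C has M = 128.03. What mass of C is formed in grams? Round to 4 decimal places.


Find moles of each reactant; the smaller value is the limiting reagent in a 1:1:1 reaction, so moles_C equals moles of the limiter.
n_A = mass_A / M_A = 49.75 / 61.38 = 0.810525 mol
n_B = mass_B / M_B = 41.81 / 66.65 = 0.627307 mol
Limiting reagent: B (smaller), n_limiting = 0.627307 mol
mass_C = n_limiting * M_C = 0.627307 * 128.03
mass_C = 80.31411521 g, rounded to 4 dp:

80.3141 g


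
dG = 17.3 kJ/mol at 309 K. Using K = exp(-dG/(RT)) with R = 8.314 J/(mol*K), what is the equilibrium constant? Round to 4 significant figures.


dG is in kJ/mol; multiply by 1000 to match R in J/(mol*K).
RT = 8.314 * 309 = 2569.026 J/mol
exponent = -dG*1000 / (RT) = -(17.3*1000) / 2569.026 = -6.73406964
K = exp(-6.73406964)
K = 0.0011896815, rounded to 4 significant figures:

0.001190


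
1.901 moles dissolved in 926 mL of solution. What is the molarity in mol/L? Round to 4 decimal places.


Convert volume to liters: V_L = V_mL / 1000.
V_L = 926 / 1000 = 0.926 L
M = n / V_L = 1.901 / 0.926
M = 2.05291577 mol/L, rounded to 4 dp:

2.0529 mol/L


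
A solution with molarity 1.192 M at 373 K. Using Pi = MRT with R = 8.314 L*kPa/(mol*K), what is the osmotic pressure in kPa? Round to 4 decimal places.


Osmotic pressure (van't Hoff): Pi = M*R*T.
RT = 8.314 * 373 = 3101.122
Pi = 1.192 * 3101.122
Pi = 3696.537424 kPa, rounded to 4 dp:

3696.5374 kPa


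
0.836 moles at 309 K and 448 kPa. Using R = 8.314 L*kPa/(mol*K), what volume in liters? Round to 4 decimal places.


PV = nRT, solve for V = nRT / P.
nRT = 0.836 * 8.314 * 309 = 2147.7057
V = 2147.7057 / 448
V = 4.79398594 L, rounded to 4 dp:

4.7940 L


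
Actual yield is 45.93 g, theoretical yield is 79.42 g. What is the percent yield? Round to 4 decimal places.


% yield = 100 * actual / theoretical
% yield = 100 * 45.93 / 79.42
% yield = 57.83178041 %, rounded to 4 dp:

57.8318 %


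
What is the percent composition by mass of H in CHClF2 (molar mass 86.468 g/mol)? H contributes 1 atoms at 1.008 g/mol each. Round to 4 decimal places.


pct = 100 * (n_elem * M_elem) / M_total
mass_contribution = 1 * 1.008 = 1.008 g/mol
pct = 100 * 1.008 / 86.468
pct = 1.16574918 %, rounded to 4 dp:

1.1657 %


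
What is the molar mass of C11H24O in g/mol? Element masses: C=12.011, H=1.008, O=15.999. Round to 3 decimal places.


M = sum(count * atomic_mass) over atoms.
M = 11*12.011 + 24*1.008 + 1*15.999
M = 132.121 + 24.192 + 15.999
M = 172.312 g/mol, rounded to 3 dp:

172.312 g/mol


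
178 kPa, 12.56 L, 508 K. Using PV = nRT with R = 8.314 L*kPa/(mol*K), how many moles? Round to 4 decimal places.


PV = nRT, solve for n = PV / (RT).
PV = 178 * 12.56 = 2235.68
RT = 8.314 * 508 = 4223.512
n = 2235.68 / 4223.512
n = 0.52934146 mol, rounded to 4 dp:

0.5293 mol


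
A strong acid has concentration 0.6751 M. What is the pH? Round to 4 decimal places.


A strong acid dissociates completely, so [H+] equals the given concentration.
pH = -log10([H+]) = -log10(0.6751)
pH = 0.17063189, rounded to 4 dp:

0.1706


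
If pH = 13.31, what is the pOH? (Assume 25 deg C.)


At 25 deg C, pH + pOH = 14.
pOH = 14 - pH = 14 - 13.31
pOH = 0.69:

0.69


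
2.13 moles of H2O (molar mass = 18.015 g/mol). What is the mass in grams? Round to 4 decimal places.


mass = n * M
mass = 2.13 * 18.015
mass = 38.37195 g, rounded to 4 dp:

38.3720 g


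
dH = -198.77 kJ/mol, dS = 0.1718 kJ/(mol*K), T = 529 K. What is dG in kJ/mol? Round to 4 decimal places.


Gibbs: dG = dH - T*dS (consistent units, dS already in kJ/(mol*K)).
T*dS = 529 * 0.1718 = 90.8822
dG = -198.77 - (90.8822)
dG = -289.6522 kJ/mol, rounded to 4 dp:

-289.6522 kJ/mol


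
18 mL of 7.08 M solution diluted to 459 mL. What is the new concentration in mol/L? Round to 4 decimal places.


Dilution: M1*V1 = M2*V2, solve for M2.
M2 = M1*V1 / V2
M2 = 7.08 * 18 / 459
M2 = 127.44 / 459
M2 = 0.27764706 mol/L, rounded to 4 dp:

0.2776 mol/L


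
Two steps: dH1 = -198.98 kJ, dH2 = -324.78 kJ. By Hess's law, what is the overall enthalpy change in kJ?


Hess's law: enthalpy is a state function, so add the step enthalpies.
dH_total = dH1 + dH2 = -198.98 + (-324.78)
dH_total = -523.76 kJ:

-523.76 kJ


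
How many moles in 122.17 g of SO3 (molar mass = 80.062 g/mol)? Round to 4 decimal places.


n = mass / M
n = 122.17 / 80.062
n = 1.52594239 mol, rounded to 4 dp:

1.5259 mol


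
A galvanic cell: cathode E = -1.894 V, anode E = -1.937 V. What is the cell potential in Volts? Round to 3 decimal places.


Standard cell potential: E_cell = E_cathode - E_anode.
E_cell = -1.894 - (-1.937)
E_cell = 0.043 V, rounded to 3 dp:

0.043 V


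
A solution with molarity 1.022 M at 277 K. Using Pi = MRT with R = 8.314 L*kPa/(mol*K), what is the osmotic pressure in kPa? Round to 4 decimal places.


Osmotic pressure (van't Hoff): Pi = M*R*T.
RT = 8.314 * 277 = 2302.978
Pi = 1.022 * 2302.978
Pi = 2353.643516 kPa, rounded to 4 dp:

2353.6435 kPa


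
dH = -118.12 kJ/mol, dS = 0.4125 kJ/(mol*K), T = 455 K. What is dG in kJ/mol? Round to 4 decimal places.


Gibbs: dG = dH - T*dS (consistent units, dS already in kJ/(mol*K)).
T*dS = 455 * 0.4125 = 187.6875
dG = -118.12 - (187.6875)
dG = -305.8075 kJ/mol, rounded to 4 dp:

-305.8075 kJ/mol


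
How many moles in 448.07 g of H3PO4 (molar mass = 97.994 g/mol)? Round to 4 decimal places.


n = mass / M
n = 448.07 / 97.994
n = 4.5724228 mol, rounded to 4 dp:

4.5724 mol


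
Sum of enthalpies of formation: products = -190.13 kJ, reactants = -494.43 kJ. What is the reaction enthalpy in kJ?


dH_rxn = sum(dH_f products) - sum(dH_f reactants)
dH_rxn = -190.13 - (-494.43)
dH_rxn = 304.3 kJ:

304.30 kJ


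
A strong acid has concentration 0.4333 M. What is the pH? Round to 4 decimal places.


A strong acid dissociates completely, so [H+] equals the given concentration.
pH = -log10([H+]) = -log10(0.4333)
pH = 0.36321131, rounded to 4 dp:

0.3632


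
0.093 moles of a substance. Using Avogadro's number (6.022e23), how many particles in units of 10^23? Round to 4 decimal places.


N = n * NA, then divide by 1e23 for the requested units.
N / 1e23 = n * 6.022
N / 1e23 = 0.093 * 6.022
N / 1e23 = 0.560046, rounded to 4 dp:

0.5600


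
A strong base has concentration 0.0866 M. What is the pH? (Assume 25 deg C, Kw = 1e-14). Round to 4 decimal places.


A strong base dissociates completely, so [OH-] equals the given concentration.
pOH = -log10([OH-]) = -log10(0.0866) = 1.062482
pH = 14 - pOH = 14 - 1.062482
pH = 12.937518, rounded to 4 dp:

12.9375


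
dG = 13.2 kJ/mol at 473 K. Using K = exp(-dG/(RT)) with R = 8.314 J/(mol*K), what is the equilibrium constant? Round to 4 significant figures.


dG is in kJ/mol; multiply by 1000 to match R in J/(mol*K).
RT = 8.314 * 473 = 3932.522 J/mol
exponent = -dG*1000 / (RT) = -(13.2*1000) / 3932.522 = -3.35662458
K = exp(-3.35662458)
K = 0.034852703, rounded to 4 significant figures:

0.03485


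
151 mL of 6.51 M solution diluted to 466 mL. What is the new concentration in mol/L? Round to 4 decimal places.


Dilution: M1*V1 = M2*V2, solve for M2.
M2 = M1*V1 / V2
M2 = 6.51 * 151 / 466
M2 = 983.01 / 466
M2 = 2.10946352 mol/L, rounded to 4 dp:

2.1095 mol/L


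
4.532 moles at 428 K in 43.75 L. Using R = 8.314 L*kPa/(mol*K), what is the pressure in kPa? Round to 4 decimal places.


PV = nRT, solve for P = nRT / V.
nRT = 4.532 * 8.314 * 428 = 16126.6325
P = 16126.6325 / 43.75
P = 368.60874286 kPa, rounded to 4 dp:

368.6087 kPa


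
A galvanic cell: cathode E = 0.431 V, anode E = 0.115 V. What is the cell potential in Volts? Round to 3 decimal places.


Standard cell potential: E_cell = E_cathode - E_anode.
E_cell = 0.431 - (0.115)
E_cell = 0.316 V, rounded to 3 dp:

0.316 V


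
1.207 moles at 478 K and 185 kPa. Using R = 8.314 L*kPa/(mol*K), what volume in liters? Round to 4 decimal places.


PV = nRT, solve for V = nRT / P.
nRT = 1.207 * 8.314 * 478 = 4796.729
V = 4796.729 / 185
V = 25.92826486 L, rounded to 4 dp:

25.9283 L


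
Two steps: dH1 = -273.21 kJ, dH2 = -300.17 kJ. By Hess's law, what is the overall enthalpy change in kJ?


Hess's law: enthalpy is a state function, so add the step enthalpies.
dH_total = dH1 + dH2 = -273.21 + (-300.17)
dH_total = -573.38 kJ:

-573.38 kJ


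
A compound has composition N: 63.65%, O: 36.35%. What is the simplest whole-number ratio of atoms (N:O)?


Assume 100 g of compound, divide each mass% by atomic mass to get moles, then normalize by the smallest to get a raw atom ratio.
Moles per 100 g: N: 63.65/14.007 = 4.5442, O: 36.35/15.999 = 2.272
Raw ratio (divide by min = 2.272): N: 2.0, O: 1.0
Multiply by 1 to clear fractions: N: 2.0 ~= 2, O: 1.0 ~= 1
Reduce by GCD to get the simplest whole-number ratio:

2:1


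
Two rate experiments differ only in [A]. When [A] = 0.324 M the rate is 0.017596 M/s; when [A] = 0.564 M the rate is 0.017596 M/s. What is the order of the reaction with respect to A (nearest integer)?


Rate is proportional to [A]^n, so rate2/rate1 = ([A]2/[A]1)^n. Take logs to solve for n.
rate2/rate1 = 0.017596 / 0.017596 = 1.0
[A]2/[A]1 = 0.564 / 0.324 = 1.7407
n = ln(1.0) / ln(1.7407) = 0.0
Nearest integer order:

0


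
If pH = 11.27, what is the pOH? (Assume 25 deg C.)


At 25 deg C, pH + pOH = 14.
pOH = 14 - pH = 14 - 11.27
pOH = 2.73:

2.73


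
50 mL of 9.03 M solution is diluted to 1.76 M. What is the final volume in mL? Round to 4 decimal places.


Dilution: M1*V1 = M2*V2, solve for V2.
V2 = M1*V1 / M2
V2 = 9.03 * 50 / 1.76
V2 = 451.5 / 1.76
V2 = 256.53409091 mL, rounded to 4 dp:

256.5341 mL


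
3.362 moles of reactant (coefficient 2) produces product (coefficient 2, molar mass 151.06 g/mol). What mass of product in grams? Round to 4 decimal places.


Use the coefficient ratio to convert reactant moles to product moles, then multiply by the product's molar mass.
moles_P = moles_R * (coeff_P / coeff_R) = 3.362 * (2/2) = 3.362
mass_P = moles_P * M_P = 3.362 * 151.06
mass_P = 507.86372 g, rounded to 4 dp:

507.8637 g


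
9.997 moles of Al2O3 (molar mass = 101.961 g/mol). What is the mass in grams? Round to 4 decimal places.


mass = n * M
mass = 9.997 * 101.961
mass = 1019.304117 g, rounded to 4 dp:

1019.3041 g


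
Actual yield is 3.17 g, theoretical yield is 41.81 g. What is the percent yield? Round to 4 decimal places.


% yield = 100 * actual / theoretical
% yield = 100 * 3.17 / 41.81
% yield = 7.5819182 %, rounded to 4 dp:

7.5819 %


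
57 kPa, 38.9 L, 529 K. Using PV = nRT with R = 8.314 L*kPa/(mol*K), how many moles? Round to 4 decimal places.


PV = nRT, solve for n = PV / (RT).
PV = 57 * 38.9 = 2217.3
RT = 8.314 * 529 = 4398.106
n = 2217.3 / 4398.106
n = 0.50414883 mol, rounded to 4 dp:

0.5041 mol


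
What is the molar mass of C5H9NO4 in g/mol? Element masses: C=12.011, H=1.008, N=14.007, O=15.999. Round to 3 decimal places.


M = sum(count * atomic_mass) over atoms.
M = 5*12.011 + 9*1.008 + 1*14.007 + 4*15.999
M = 60.055 + 9.072 + 14.007 + 63.996
M = 147.13 g/mol, rounded to 3 dp:

147.130 g/mol


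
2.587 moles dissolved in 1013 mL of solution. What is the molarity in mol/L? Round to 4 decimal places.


Convert volume to liters: V_L = V_mL / 1000.
V_L = 1013 / 1000 = 1.013 L
M = n / V_L = 2.587 / 1.013
M = 2.55380059 mol/L, rounded to 4 dp:

2.5538 mol/L


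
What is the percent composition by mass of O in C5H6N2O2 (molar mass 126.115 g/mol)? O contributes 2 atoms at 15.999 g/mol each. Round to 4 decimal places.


pct = 100 * (n_elem * M_elem) / M_total
mass_contribution = 2 * 15.999 = 31.998 g/mol
pct = 100 * 31.998 / 126.115
pct = 25.37208104 %, rounded to 4 dp:

25.3721 %


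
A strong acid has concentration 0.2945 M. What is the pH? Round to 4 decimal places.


A strong acid dissociates completely, so [H+] equals the given concentration.
pH = -log10([H+]) = -log10(0.2945)
pH = 0.5309147, rounded to 4 dp:

0.5309


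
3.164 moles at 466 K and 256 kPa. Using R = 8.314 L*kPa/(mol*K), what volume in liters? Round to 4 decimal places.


PV = nRT, solve for V = nRT / P.
nRT = 3.164 * 8.314 * 466 = 12258.3611
V = 12258.3611 / 256
V = 47.88422305 L, rounded to 4 dp:

47.8842 L


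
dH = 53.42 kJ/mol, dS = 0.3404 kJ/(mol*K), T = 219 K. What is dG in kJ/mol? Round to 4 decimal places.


Gibbs: dG = dH - T*dS (consistent units, dS already in kJ/(mol*K)).
T*dS = 219 * 0.3404 = 74.5476
dG = 53.42 - (74.5476)
dG = -21.1276 kJ/mol, rounded to 4 dp:

-21.1276 kJ/mol


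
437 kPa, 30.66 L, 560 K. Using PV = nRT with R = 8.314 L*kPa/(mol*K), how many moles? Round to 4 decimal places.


PV = nRT, solve for n = PV / (RT).
PV = 437 * 30.66 = 13398.42
RT = 8.314 * 560 = 4655.84
n = 13398.42 / 4655.84
n = 2.87776642 mol, rounded to 4 dp:

2.8778 mol


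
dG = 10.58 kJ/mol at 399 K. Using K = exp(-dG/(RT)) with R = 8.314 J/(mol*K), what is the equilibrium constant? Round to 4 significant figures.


dG is in kJ/mol; multiply by 1000 to match R in J/(mol*K).
RT = 8.314 * 399 = 3317.286 J/mol
exponent = -dG*1000 / (RT) = -(10.58*1000) / 3317.286 = -3.18935419
K = exp(-3.18935419)
K = 0.041198469, rounded to 4 significant figures:

0.04120


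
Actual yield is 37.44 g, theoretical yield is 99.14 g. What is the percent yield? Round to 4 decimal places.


% yield = 100 * actual / theoretical
% yield = 100 * 37.44 / 99.14
% yield = 37.76477708 %, rounded to 4 dp:

37.7648 %


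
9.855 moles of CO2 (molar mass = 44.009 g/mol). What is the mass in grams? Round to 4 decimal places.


mass = n * M
mass = 9.855 * 44.009
mass = 433.708695 g, rounded to 4 dp:

433.7087 g


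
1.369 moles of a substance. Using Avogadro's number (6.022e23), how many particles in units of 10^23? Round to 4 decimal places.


N = n * NA, then divide by 1e23 for the requested units.
N / 1e23 = n * 6.022
N / 1e23 = 1.369 * 6.022
N / 1e23 = 8.244118, rounded to 4 dp:

8.2441


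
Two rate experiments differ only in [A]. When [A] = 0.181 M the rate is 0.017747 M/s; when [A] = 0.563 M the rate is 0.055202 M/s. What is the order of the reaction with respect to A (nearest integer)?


Rate is proportional to [A]^n, so rate2/rate1 = ([A]2/[A]1)^n. Take logs to solve for n.
rate2/rate1 = 0.055202 / 0.017747 = 3.1105
[A]2/[A]1 = 0.563 / 0.181 = 3.1105
n = ln(3.1105) / ln(3.1105) = 1.0
Nearest integer order:

1


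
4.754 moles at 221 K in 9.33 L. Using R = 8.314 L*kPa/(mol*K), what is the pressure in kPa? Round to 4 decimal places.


PV = nRT, solve for P = nRT / V.
nRT = 4.754 * 8.314 * 221 = 8734.9711
P = 8734.9711 / 9.33
P = 936.22412647 kPa, rounded to 4 dp:

936.2241 kPa


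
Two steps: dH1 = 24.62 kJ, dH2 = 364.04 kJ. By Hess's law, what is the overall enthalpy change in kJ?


Hess's law: enthalpy is a state function, so add the step enthalpies.
dH_total = dH1 + dH2 = 24.62 + (364.04)
dH_total = 388.66 kJ:

388.66 kJ


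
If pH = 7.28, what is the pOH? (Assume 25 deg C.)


At 25 deg C, pH + pOH = 14.
pOH = 14 - pH = 14 - 7.28
pOH = 6.72:

6.72


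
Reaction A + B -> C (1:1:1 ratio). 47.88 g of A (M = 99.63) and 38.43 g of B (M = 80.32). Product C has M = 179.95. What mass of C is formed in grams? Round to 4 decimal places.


Find moles of each reactant; the smaller value is the limiting reagent in a 1:1:1 reaction, so moles_C equals moles of the limiter.
n_A = mass_A / M_A = 47.88 / 99.63 = 0.480578 mol
n_B = mass_B / M_B = 38.43 / 80.32 = 0.478461 mol
Limiting reagent: B (smaller), n_limiting = 0.478461 mol
mass_C = n_limiting * M_C = 0.478461 * 179.95
mass_C = 86.09905695 g, rounded to 4 dp:

86.0991 g


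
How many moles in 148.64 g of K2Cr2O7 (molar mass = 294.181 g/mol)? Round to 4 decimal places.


n = mass / M
n = 148.64 / 294.181
n = 0.50526717 mol, rounded to 4 dp:

0.5053 mol


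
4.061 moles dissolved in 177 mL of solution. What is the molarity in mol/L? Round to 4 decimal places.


Convert volume to liters: V_L = V_mL / 1000.
V_L = 177 / 1000 = 0.177 L
M = n / V_L = 4.061 / 0.177
M = 22.94350282 mol/L, rounded to 4 dp:

22.9435 mol/L


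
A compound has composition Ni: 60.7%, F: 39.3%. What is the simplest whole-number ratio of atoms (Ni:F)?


Assume 100 g of compound, divide each mass% by atomic mass to get moles, then normalize by the smallest to get a raw atom ratio.
Moles per 100 g: Ni: 60.7/58.693 = 1.0342, F: 39.3/18.998 = 2.0686
Raw ratio (divide by min = 1.0342): Ni: 1.0, F: 2.0
Multiply by 1 to clear fractions: Ni: 1.0 ~= 1, F: 2.0 ~= 2
Reduce by GCD to get the simplest whole-number ratio:

1:2


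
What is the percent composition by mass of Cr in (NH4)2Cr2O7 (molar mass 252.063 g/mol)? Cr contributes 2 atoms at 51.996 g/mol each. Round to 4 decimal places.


pct = 100 * (n_elem * M_elem) / M_total
mass_contribution = 2 * 51.996 = 103.992 g/mol
pct = 100 * 103.992 / 252.063
pct = 41.25635258 %, rounded to 4 dp:

41.2564 %


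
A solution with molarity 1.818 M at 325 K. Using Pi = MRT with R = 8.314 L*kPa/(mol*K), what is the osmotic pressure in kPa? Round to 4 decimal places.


Osmotic pressure (van't Hoff): Pi = M*R*T.
RT = 8.314 * 325 = 2702.05
Pi = 1.818 * 2702.05
Pi = 4912.3269 kPa, rounded to 4 dp:

4912.3269 kPa


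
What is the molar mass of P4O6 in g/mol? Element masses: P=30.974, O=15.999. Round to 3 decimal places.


M = sum(count * atomic_mass) over atoms.
M = 4*30.974 + 6*15.999
M = 123.896 + 95.994
M = 219.89 g/mol, rounded to 3 dp:

219.890 g/mol


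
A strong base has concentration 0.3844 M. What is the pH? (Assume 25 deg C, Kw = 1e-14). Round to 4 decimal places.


A strong base dissociates completely, so [OH-] equals the given concentration.
pOH = -log10([OH-]) = -log10(0.3844) = 0.415217
pH = 14 - pOH = 14 - 0.415217
pH = 13.584783, rounded to 4 dp:

13.5848


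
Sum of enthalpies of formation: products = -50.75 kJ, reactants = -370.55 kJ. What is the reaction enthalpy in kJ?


dH_rxn = sum(dH_f products) - sum(dH_f reactants)
dH_rxn = -50.75 - (-370.55)
dH_rxn = 319.8 kJ:

319.80 kJ


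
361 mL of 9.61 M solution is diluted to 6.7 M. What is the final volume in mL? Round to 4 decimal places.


Dilution: M1*V1 = M2*V2, solve for V2.
V2 = M1*V1 / M2
V2 = 9.61 * 361 / 6.7
V2 = 3469.21 / 6.7
V2 = 517.79253731 mL, rounded to 4 dp:

517.7925 mL
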